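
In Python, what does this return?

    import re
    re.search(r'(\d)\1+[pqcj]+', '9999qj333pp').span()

(0, 6)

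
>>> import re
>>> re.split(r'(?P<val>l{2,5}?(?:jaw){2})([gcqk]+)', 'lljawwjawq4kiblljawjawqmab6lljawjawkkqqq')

['lljawwjawq4kib', 'lljawjaw', 'q', 'mab6', 'lljawjaw', 'kkqqq', '']

With a capturing group present, the delimiter's captured portion is kept in the result list.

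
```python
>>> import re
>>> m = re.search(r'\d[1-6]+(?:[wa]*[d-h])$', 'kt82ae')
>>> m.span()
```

The match spans [2:6] → '82ae'.

(2, 6)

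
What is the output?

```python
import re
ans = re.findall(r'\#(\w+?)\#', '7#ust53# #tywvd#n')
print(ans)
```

['ust53', 'tywvd']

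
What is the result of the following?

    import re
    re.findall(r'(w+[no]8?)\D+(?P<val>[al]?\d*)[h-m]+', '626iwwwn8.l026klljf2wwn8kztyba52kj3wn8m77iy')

[('wwwn8', '026'), ('wwn8', '52'), ('wn8', '77')]

The pattern matches one or more of a literal 'w', then one of [no], then optionally the literal '8' (captured); then one or more of a non-digit; then optionally one of [al], then zero or more of a digit (captured as 'val'); then one or more of a character in [h-m].
Matches: at [4:18] match 'wwwn8.l026kllj', groups = ('wwwn8', '026'); at [20:34] match 'wwn8kztyba52kj', groups = ('wwn8', '52'); at [35:42] match 'wn8m77i', groups = ('wn8', '77').
2 groups means each result is a tuple of 2 captured strings — 3 here.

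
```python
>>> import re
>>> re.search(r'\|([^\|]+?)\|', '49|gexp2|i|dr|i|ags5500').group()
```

'|gexp2|'

The match spans [2:9] → '|gexp2|'.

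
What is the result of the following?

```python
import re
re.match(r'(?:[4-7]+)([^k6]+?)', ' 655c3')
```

`re.match` only tries the pattern at the start of the string.
Here position 0 doesn't satisfy it, so the call returns None.

None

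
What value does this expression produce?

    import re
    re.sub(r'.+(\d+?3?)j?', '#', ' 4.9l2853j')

'#'

This matches one or more of any character; then one or more of a digit (lazy), then optionally a literal '3' (captured); then optionally a literal 'j'.
Matches: at [0:10] → ' 4.9l2853j'.
`sub` substitutes '#' at each match site.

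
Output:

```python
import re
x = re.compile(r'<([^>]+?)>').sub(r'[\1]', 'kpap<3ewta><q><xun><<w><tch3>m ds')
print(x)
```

kpap[3ewta][q][xun][<w][tch3]m ds

Each match is replaced using the text its own group 1 captured.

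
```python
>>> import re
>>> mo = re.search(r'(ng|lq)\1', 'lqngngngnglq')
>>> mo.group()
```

'ngng'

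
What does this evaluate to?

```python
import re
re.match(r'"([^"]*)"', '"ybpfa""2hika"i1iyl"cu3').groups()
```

With `match`, the pattern is implicitly anchored at the beginning.
The match spans [0:7] → '"ybpfa"'.
Captured: group 1 = 'ybpfa'.

('ybpfa',)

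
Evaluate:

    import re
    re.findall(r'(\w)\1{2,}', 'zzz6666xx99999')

['z', '6', '9']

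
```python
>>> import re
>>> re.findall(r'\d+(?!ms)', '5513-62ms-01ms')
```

['5513', '6', '0']

A negative assertion filters positions out without eating any characters.
`findall` yields the raw match text (3 of them) because the pattern has no groups.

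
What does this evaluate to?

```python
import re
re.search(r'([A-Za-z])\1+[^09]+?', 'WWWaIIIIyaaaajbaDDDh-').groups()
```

('W',)

The match spans [0:4] → 'WWWa'.
Captured: group 1 = 'W'.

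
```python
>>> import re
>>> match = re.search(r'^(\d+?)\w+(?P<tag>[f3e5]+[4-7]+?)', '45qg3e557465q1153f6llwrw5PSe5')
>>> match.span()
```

The pattern matches anchored at the start of the string; then one or more of a digit (lazy) (captured); then one or more of a word character; then one or more of one of [f3e5], then one or more of a character in [4-7] (lazy) (captured as 'tag').
Unlike `match`, `search` isn't anchored — it looks for the pattern anywhere in the string.
The match spans [0:29] → '45qg3e557465q1153f6llwrw5PSe5'.
Captured: group 1 = '4', group 2 = 'e5'.

(0, 29)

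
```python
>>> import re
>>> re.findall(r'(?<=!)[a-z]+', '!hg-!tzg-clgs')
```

['hg', 'tzg']

Lookahead/lookbehind check context without consuming it, so the matched span excludes the asserted characters.
Scanning left to right: at [1:3] → 'hg'; at [5:8] → 'tzg'.
Since nothing is captured, `findall` lists the 2 matched substrings directly.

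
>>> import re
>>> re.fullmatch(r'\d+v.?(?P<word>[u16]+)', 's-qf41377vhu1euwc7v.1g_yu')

The pattern matches one or more of a digit, then the literal 'v', then optionally any character; then one or more of one of [u16] (captured as 'word').
`re.fullmatch` requires the pattern to consume the entire string.
Here the pattern can't cover the whole string, so the call returns None.

None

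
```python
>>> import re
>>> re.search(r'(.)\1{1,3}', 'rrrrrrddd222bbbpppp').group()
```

'rrrr'

`\1` is not a pattern — it's the concrete string captured by group 1, re-applied verbatim.
Unlike `match`, `search` isn't anchored — it looks for the pattern anywhere in the string.
The match spans [0:4] → 'rrrr'.
Captured: group 1 = 'r'.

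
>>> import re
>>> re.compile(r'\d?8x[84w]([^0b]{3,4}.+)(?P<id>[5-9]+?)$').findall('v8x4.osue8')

[('.osue', '8')]

The pattern matches optionally a digit, then the literal '8x', then one of [84w]; then 3 to 4 of any character except [0b], then one or more of any character (captured); then one or more of a character in [5-9] (lazy) (captured as 'id'); then anchored at the end.
Matches: at [1:10] match '8x4.osue8', groups = ('.osue', '8').
With 2 capturing groups, `findall` returns a 2-tuple per match.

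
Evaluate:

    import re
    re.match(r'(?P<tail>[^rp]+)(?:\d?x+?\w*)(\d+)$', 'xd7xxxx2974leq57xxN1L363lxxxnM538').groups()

The match spans [0:33] → 'xd7xxxx2974leq57xxN1L363lxxxnM538'.
Captured: group 1 = 'xd7xxxx2974leq57xxN1L363lxx', group 2 = '8'.

('xd7xxxx2974leq57xxN1L363lxx', '8')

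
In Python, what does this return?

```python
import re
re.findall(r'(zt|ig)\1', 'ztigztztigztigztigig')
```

['zt', 'ig']

After group 1 captures some text, `\1` only succeeds where that same text appears again.
With a single group, `findall` returns only what that group captured — 2 items.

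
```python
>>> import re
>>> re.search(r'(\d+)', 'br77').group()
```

'77'

Pattern: one or more of a digit (captured).
Unlike `match`, `search` isn't anchored — it looks for the pattern anywhere in the string.
The match spans [2:4] → '77'.
Captured: group 1 = '77'.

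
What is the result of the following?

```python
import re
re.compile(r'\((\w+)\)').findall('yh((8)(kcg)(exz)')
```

`findall` collects group 1 from each match (3 total).

['8', 'kcg', 'exz']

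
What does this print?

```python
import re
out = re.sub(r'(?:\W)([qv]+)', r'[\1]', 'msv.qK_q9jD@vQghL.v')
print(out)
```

msv[q]K_q9jD[v]QghL[v]

Pattern: a non-word character (non-capturing group); then one or more of one of [qv] (captured).
`\1` in the replacement pulls in group 1's text for each match.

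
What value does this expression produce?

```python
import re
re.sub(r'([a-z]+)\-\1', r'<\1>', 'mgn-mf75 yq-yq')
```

`\1` is not a pattern — it's the concrete string captured by group 1, re-applied verbatim.
Matches: at [9:14] → 'yq-yq'.
Each match is replaced using the text its own group 1 captured.

'mgn-mf75 <yq>'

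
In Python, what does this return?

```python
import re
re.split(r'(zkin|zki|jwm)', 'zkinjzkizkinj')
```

['', 'zkin', 'j', 'zki', '', 'zkin', 'j']

`|` is ordered: at each position the engine commits to the first alternative that works.
Because the pattern has a capturing group, `split` also inserts each captured text between the pieces.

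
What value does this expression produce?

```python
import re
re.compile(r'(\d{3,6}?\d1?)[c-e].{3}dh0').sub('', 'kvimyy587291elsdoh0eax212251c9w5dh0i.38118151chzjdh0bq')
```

Pattern: 3 to 6 of a digit (lazy), then a digit, then optionally the literal '1' (captured); then a character in [c-e], then exactly 3 of any character, then the literal 'dh0'.
Matches: at [22:35] → '212251c9w5dh0'; at [37:52] → '38118151chzjdh0'.
Every occurrence is swapped for ''.

'kvimyy587291elsdoh0eaxi.bq'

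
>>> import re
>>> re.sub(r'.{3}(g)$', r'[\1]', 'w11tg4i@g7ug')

The replacement refers to a captured group, so each match is rewritten using its own captured text.

'w11tg4i@[g]'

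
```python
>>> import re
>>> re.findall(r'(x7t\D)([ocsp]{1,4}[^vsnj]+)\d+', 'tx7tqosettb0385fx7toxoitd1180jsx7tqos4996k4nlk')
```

Pattern: the literal 'x7t', then a non-digit (captured); then 1 to 4 of one of [ocsp], then one or more of any character except [vsnj] (captured); then one or more of a digit.
`findall` packs the 2 group values into a tuple for every match.

[('x7tq', 'osettb0385fx7toxoitd118'), ('x7tq', 'os4996k')]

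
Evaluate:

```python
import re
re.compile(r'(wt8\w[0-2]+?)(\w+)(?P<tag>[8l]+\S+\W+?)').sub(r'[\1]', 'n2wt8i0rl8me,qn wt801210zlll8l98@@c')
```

'n2[wt8i0][wt801]c'

The pattern matches the literal 'wt8', then a word character, then one or more of a character in [0-2] (lazy) (captured); then one or more of a word character (captured); then one or more of one of [8l], then one or more of a non-whitespace character, then one or more of a non-word character (lazy) (captured as 'tag').
`\1` in the replacement pulls in group 1's text for each match.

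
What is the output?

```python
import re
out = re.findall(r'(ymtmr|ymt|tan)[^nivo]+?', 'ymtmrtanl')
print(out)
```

['ymtmr']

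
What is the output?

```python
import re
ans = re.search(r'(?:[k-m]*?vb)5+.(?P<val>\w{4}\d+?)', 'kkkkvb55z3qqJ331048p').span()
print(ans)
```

The `?` after the quantifier makes it lazy — it takes as little as possible before letting the rest of the pattern try.
The match spans [0:14] → 'kkkkvb55z3qqJ3'.

(0, 14)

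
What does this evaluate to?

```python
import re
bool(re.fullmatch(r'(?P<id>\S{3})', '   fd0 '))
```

False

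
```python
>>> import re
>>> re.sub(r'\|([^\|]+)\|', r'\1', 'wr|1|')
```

'wr1'

Each match is replaced using the text its own group 1 captured.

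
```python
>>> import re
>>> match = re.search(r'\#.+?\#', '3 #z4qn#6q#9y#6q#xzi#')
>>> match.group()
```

'#z4qn#'

A `+?`/`*?`/`{m,n}?` starts at its minimum and grows only as far as needed for what follows to match.
`re.search` tries every starting position until one works.
The match spans [2:8] → '#z4qn#'.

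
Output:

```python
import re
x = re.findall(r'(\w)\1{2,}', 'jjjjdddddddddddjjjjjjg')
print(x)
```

['j', 'd', 'j']

A backreference is literal: `\1` must see the identical characters the first group matched.
Matches: at [0:4] match 'jjjj', group 1 = 'j'; at [4:15] match 'ddddddddddd', group 1 = 'd'; at [15:21] match 'jjjjjj', group 1 = 'j'.
`findall` collects group 1 from each match (3 total).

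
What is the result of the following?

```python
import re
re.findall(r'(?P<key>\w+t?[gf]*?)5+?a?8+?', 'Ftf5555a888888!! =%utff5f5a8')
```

['Ftf555', 'utff5f']

This matches one or more of a word character, then optionally a literal 't', then zero or more of one of [gf] (lazy) (captured as 'key'); then one or more of a literal '5' (lazy); then optionally a literal 'a', then one or more of a literal '8' (lazy).
One capturing group, so `findall` returns just the captured substring from each match — 2 in all.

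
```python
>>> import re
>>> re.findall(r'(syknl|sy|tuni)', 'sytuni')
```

['sy', 'tuni']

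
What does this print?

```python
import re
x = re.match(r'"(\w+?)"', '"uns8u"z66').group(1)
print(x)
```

uns8u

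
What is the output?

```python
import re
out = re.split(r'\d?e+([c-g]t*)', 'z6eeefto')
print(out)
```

['z', 'ft', 'o']

With a capturing group present, the delimiter's captured portion is kept in the result list.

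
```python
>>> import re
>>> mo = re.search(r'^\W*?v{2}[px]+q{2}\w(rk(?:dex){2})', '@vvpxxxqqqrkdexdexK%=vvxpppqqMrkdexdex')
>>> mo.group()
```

Pattern: anchored at the start of the string; then zero or more of a non-word character (lazy), then exactly 2 of the literal 'v'; then one or more of one of [px], then exactly 2 of a literal 'q', then a word character; then the literal 'rk', then the literal 'dex' repeated 2 times (captured).
Unlike `match`, `search` isn't anchored — it looks for the pattern anywhere in the string.
The match spans [0:18] → '@vvpxxxqqqrkdexdex'.
Captured: group 1 = 'rkdexdex'.

'@vvpxxxqqqrkdexdex'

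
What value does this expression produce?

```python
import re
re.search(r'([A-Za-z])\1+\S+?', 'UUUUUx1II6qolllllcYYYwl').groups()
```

After group 1 captures some text, `\1` only succeeds where that same text appears again.
`search` walks the string left to right and returns the first match it finds.
The match spans [0:6] → 'UUUUUx'.
Captured: group 1 = 'U'.

('U',)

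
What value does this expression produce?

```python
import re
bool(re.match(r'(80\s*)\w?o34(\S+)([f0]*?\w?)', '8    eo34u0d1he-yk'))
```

With `match`, the pattern is implicitly anchored at the beginning.
Here the string doesn't start with a match, so the call returns None, and `bool(None)` is False.

False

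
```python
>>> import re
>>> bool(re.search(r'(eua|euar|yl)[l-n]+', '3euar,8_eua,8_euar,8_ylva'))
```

Unlike `match`, `search` isn't anchored — it looks for the pattern anywhere in the string.
Here nothing in the string fits, so the call returns None, and `bool(None)` is False.

False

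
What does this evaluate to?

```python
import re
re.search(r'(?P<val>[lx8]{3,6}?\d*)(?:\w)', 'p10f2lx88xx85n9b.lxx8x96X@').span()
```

The match spans [5:10] → 'lx88x'.

(5, 10)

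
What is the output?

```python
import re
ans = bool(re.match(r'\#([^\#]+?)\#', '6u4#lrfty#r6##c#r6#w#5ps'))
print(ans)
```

False

With `match`, the pattern is implicitly anchored at the beginning.
Here the string doesn't start with a match, so the call returns None, and `bool(None)` is False.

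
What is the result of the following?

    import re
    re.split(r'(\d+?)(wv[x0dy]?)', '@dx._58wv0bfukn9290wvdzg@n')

['@dx._', '58', 'wv0', 'bfukn', '9290', 'wvd', 'zg@n']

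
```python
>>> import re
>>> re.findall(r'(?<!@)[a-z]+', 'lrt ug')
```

A negative assertion filters positions out without eating any characters.
Since nothing is captured, `findall` lists the 2 matched substrings directly.

['lrt', 'ug']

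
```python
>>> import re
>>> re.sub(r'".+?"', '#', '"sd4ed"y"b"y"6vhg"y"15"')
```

'#y#y#y#'

A `+?`/`*?`/`{m,n}?` starts at its minimum and grows only as far as needed for what follows to match.
Every occurrence is swapped for '#'.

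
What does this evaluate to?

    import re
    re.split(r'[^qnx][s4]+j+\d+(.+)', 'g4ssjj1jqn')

Pattern: any character except [qnx]; then one or more of one of [s4], then one or more of a literal 'j'; then one or more of a digit; then one or more of any character (captured).
Because the pattern has a capturing group, `split` also inserts each captured text between the pieces.

['', 'jqn', '']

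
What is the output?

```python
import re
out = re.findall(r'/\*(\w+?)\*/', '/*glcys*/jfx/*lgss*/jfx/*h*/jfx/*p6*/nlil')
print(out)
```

Walking the string: at [0:9] match '/*glcys*/', group 1 = 'glcys'; at [12:20] match '/*lgss*/', group 1 = 'lgss'; at [23:28] match '/*h*/', group 1 = 'h'; at [31:37] match '/*p6*/', group 1 = 'p6'.
One capturing group, so `findall` returns just the captured substring from each match — 4 in all.

['glcys', 'lgss', 'h', 'p6']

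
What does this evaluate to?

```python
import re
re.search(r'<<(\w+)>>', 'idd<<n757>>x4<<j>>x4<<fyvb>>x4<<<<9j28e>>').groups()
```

`search` walks the string left to right and returns the first match it finds.
The match spans [3:11] → '<<n757>>'.
Captured: group 1 = 'n757'.

('n757',)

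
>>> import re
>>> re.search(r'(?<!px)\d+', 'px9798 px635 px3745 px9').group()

`(?!…)`/`(?<!…)` only lets a position through if the neighbouring text does NOT match; no characters are consumed.
`re.search` tries every starting position until one works.
The match spans [3:6] → '798'.

'798'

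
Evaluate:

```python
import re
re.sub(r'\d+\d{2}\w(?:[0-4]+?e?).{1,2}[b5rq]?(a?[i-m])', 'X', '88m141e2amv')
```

'88mXv'

`sub` substitutes 'X' at each match site.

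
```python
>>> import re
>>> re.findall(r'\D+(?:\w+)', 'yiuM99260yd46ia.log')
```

['yiuM99260yd46ia', '.log']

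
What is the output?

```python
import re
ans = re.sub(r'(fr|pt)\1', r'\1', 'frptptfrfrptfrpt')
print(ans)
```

A backreference is literal: `\1` must see the identical characters the first group matched.
`\1` in the replacement pulls in group 1's text for each match.

frptfrptfrpt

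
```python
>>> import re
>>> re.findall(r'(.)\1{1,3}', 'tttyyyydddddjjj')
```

['t', 'y', 'd', 'j']

A backreference is literal: `\1` must see the identical characters the first group matched.
Matches: at [0:3] match 'ttt', group 1 = 't'; at [3:7] match 'yyyy', group 1 = 'y'; at [7:11] match 'dddd', group 1 = 'd'; at [12:15] match 'jjj', group 1 = 'j'.
`findall` collects group 1 from each match (4 total).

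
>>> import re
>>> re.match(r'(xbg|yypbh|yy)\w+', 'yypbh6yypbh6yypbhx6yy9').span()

`re.match` won't scan ahead — the pattern has to work from the very first character.
The match spans [0:22] → 'yypbh6yypbh6yypbhx6yy9'.
Captured: group 1 = 'yypbh'.

(0, 22)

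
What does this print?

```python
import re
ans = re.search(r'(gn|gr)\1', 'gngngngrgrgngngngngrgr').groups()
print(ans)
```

A backreference is literal: `\1` must see the identical characters the first group matched.
`re.search` scans for the first position where the pattern succeeds.
The match spans [0:4] → 'gngn'.
Captured: group 1 = 'gn'.

('gn',)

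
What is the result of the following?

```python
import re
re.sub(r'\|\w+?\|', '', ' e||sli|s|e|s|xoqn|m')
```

' e|ssm'

Matches: at [3:8] → '|sli|'; at [9:12] → '|e|'; at [13:19] → '|xoqn|'.
Every occurrence is swapped for ''.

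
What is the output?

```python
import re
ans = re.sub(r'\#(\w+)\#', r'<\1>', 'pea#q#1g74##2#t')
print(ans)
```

Each match is replaced using the text its own group 1 captured.

pea<q>1g74#<2>t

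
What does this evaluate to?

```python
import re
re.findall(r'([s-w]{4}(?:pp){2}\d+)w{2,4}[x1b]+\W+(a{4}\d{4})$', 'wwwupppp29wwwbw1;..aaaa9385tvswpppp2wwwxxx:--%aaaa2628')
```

This matches exactly 4 of a character in [s-w], then the literal 'pp' repeated 2 times, then one or more of a digit (captured); then 2 to 4 of a literal 'w', then one or more of one of [x1b]; then one or more of a non-word character; then exactly 4 of a literal 'a', then exactly 4 of a digit (captured); then anchored at the end.
Matches: at [27:54] match 'tvswpppp2wwwxxx:--%aaaa2628', groups = ('tvswpppp2', 'aaaa2628').
With 2 capturing groups, `findall` returns a 2-tuple per match.

[('tvswpppp2', 'aaaa2628')]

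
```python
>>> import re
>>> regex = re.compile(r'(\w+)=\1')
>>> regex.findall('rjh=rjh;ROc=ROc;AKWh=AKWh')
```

`\1` has to match the exact text group 1 already captured.
Scanning left to right: at [0:7] match 'rjh=rjh', group 1 = 'rjh'; at [8:15] match 'ROc=ROc', group 1 = 'ROc'; at [16:25] match 'AKWh=AKWh', group 1 = 'AKWh'.
Because there's exactly one group, `findall` drops the full match and keeps group 1 from each hit.

['rjh', 'ROc', 'AKWh']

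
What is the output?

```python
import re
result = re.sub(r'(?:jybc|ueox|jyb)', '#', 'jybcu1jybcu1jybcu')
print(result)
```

Branches in `(...|...)` are attempted left-to-right; the first branch that allows the whole pattern to succeed is taken.
Matches: at [0:4] → 'jybc'; at [6:10] → 'jybc'; at [12:16] → 'jybc'.
Each match is replaced by '#'.

#u1#u1#u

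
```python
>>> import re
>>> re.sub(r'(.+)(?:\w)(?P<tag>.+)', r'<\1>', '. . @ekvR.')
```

Pattern: one or more of any character (captured); then a word character (non-capturing group); then one or more of any character (captured as 'tag').
Matches: at [0:10] → '. . @ekvR.'.
Each match is replaced using the text its own group 1 captured.

'<. . @ekv>'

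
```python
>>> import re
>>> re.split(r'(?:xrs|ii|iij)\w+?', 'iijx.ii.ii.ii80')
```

Branches in `(...|...)` are attempted left-to-right; the first branch that allows the whole pattern to succeed is taken.
Matches to split on: at [0:3] → 'iij'; at [11:14] → 'ii8'.
`split` removes every match and returns the 3 fragments in between.

['', 'x.ii.ii.', '0']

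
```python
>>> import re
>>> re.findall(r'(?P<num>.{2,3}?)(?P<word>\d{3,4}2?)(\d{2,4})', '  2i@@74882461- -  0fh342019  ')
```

With 3 capturing groups, `findall` returns a 3-tuple per match.

[('i@@', '74882', '461'), ('0fh', '3420', '19')]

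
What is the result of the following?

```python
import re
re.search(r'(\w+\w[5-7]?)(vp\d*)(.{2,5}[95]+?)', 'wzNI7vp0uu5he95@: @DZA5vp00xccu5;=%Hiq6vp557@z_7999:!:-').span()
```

Lazy quantifiers expand one character at a time until the remainder of the pattern can match.
The match spans [0:14] → 'wzNI7vp0uu5he9'.

(0, 14)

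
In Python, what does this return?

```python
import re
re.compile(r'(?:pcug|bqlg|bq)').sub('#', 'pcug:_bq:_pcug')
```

Matches: at [0:4] → 'pcug'; at [6:8] → 'bq'; at [10:14] → 'pcug'.
`sub` substitutes '#' at each match site.

'#:_#:_#'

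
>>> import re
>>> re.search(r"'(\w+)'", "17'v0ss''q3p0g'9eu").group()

`re.search` scans for the first position where the pattern succeeds.
The match spans [2:8] → "'v0ss'".
Captured: group 1 = 'v0ss'.

"'v0ss'"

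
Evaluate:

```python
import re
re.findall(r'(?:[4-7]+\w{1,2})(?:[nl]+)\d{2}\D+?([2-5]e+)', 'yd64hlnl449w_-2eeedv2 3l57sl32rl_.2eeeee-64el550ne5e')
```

Pattern: one or more of a character in [4-7], then 1 to 2 of a word character (non-capturing group); then one or more of one of [nl] (non-capturing group); then exactly 2 of a digit, then one or more of a non-digit (lazy); then a character in [2-5], then one or more of a literal 'e' (captured).
Walking the string: at [24:40] match '57sl32rl_.2eeeee', group 1 = '2eeeee'.
Because there's exactly one group, `findall` drops the full match and keeps group 1 from the one hit.

['2eeeee']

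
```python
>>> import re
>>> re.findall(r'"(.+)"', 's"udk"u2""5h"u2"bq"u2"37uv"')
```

['udk"u2""5h"u2"bq"u2"37uv']

Because there's exactly one group, `findall` drops the full match and keeps group 1 from the one hit.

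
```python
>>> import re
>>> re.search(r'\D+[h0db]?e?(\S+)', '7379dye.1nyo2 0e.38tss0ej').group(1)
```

Pattern: one or more of a non-digit, then optionally one of [h0db], then optionally the literal 'e'; then one or more of a non-whitespace character (captured).
Unlike `match`, `search` isn't anchored — it looks for the pattern anywhere in the string.
The match spans [4:13] → 'dye.1nyo2'.
Captured: group 1 = '1nyo2'.

'1nyo2'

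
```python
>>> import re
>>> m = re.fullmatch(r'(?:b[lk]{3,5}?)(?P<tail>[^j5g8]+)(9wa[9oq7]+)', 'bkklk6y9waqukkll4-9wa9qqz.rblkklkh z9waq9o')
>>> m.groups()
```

('k6y9waqukkll4-9wa9qqz.rblkklkh z', '9waq9o')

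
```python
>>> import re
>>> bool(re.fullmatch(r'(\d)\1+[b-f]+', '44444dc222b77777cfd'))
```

False

`\1` is not a pattern — it's the concrete string captured by group 1, re-applied verbatim.
`re.fullmatch` requires the pattern to consume the entire string.
Here the pattern can't cover the whole string, so the call returns None, and `bool(None)` is False.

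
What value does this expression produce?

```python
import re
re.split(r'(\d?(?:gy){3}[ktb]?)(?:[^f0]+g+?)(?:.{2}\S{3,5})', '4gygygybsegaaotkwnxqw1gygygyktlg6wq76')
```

['', '4gygygyb', '']

This matches optionally a digit, then the literal 'gy' repeated 3 times, then optionally one of [ktb] (captured); then one or more of any character except [f0], then one or more of a literal 'g' (lazy) (non-capturing group); then exactly 2 of any character, then 3 to 5 of a non-whitespace character (non-capturing group).
Matches to split on: at [0:37] → '4gygygybsegaaotkwnxqw1gygygyktlg6wq76'.
The group in the pattern means `split` returns the separators' captures alongside the pieces.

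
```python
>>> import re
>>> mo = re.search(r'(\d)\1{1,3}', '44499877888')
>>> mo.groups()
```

('4',)

`\1` is not a pattern — it's the concrete string captured by group 1, re-applied verbatim.
`re.search` tries every starting position until one works.
The match spans [0:3] → '444'.
Captured: group 1 = '4'.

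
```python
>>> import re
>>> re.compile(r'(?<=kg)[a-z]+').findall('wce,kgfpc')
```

Lookahead/lookbehind check context without consuming it, so the matched span excludes the asserted characters.
No capturing groups, so `findall` returns the 1 full match string.

['fpc']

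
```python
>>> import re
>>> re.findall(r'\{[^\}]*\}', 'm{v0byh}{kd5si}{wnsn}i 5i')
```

No capturing groups, so `findall` returns the 3 full match strings.

['{v0byh}', '{kd5si}', '{wnsn}']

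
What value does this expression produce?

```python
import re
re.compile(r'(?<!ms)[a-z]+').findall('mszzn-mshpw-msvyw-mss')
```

['mszzn', 'mshpw', 'msvyw', 'mss']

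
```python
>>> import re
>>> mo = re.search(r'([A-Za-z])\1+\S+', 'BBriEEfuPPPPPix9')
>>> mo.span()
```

(0, 16)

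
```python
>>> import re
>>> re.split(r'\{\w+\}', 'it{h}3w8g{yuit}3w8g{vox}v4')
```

Matches to split on: at [2:5] → '{h}'; at [9:15] → '{yuit}'; at [19:24] → '{vox}'.
Splitting on the pattern gives 4 pieces.

['it', '3w8g', '3w8g', 'v4']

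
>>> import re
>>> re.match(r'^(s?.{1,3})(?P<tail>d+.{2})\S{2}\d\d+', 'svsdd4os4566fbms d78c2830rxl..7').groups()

This matches anchored at the start of the string; then optionally the literal 's', then 1 to 3 of any character (captured); then one or more of the literal 'd', then exactly 2 of any character (captured as 'tail'); then exactly 2 of a non-whitespace character, then a digit, then one or more of a digit.
With `match`, the pattern is implicitly anchored at the beginning.
The match spans [0:12] → 'svsdd4os4566'.
Captured: group 1 = 'svsd', group 2 = 'd4o'.

('svsd', 'd4o')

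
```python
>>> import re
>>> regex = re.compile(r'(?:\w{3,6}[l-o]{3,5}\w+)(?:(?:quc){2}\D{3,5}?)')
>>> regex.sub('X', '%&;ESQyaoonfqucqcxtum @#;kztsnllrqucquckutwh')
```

'%&;ESQyaoonfqucqcxtum @#;Xwh'

This matches 3 to 6 of a word character, then 3 to 5 of a character in [l-o], then one or more of a word character (non-capturing group); then the literal 'quc' repeated 2 times, then 3 to 5 of a non-digit (lazy) (non-capturing group).
Because the quantifier is non-greedy, it stops expanding at the earliest point where the rest of the pattern can succeed.
Matches: at [25:42] → 'kztsnllrqucquckut'.
`sub` substitutes 'X' at each match site.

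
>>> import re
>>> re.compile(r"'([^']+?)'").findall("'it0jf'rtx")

['it0jf']

Walking the string: at [0:7] match "'it0jf'", group 1 = 'it0jf'.
`findall` collects group 1 from the one match (1 total).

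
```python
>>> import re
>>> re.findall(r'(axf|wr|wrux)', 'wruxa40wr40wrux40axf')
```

Alternation isn't longest-match — the leftmost alternative that fits at this position is chosen.
Matches: at [0:2] match 'wr', group 1 = 'wr'; at [7:9] match 'wr', group 1 = 'wr'; at [11:13] match 'wr', group 1 = 'wr'; at [17:20] match 'axf', group 1 = 'axf'.
With a single group, `findall` returns only what that group captured — 4 items.

['wr', 'wr', 'wr', 'axf']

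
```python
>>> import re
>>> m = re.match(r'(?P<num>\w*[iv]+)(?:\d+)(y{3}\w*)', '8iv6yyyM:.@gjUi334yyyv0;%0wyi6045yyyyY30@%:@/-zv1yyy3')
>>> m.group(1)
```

The match spans [0:8] → '8iv6yyyM'.
Captured: group 1 = '8iv', group 2 = 'yyyM'.

'8iv'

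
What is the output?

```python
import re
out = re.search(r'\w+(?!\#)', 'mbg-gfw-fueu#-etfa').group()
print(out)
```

Because the assertion is negative and zero-width, positions next to the forbidden text are skipped.
The match spans [0:3] → 'mbg'.

mbg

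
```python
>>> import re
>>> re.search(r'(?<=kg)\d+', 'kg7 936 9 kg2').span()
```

(2, 3)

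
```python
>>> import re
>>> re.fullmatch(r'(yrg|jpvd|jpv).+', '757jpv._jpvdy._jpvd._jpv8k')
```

For `fullmatch`, every character of the input must be accounted for by the pattern.
Here there's no way to consume every character, so the call returns None.

None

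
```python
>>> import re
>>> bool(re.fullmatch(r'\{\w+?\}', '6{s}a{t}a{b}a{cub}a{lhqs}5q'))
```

`re.fullmatch` is like wrapping the pattern in `^…$` (in single-line mode).
Here the string isn't matched end-to-end, so the call returns None, and `bool(None)` is False.

False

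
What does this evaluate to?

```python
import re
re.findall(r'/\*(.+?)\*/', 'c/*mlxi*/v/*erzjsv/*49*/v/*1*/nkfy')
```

['mlxi', 'erzjsv/*49', '1']

Scanning left to right: at [1:9] match '/*mlxi*/', group 1 = 'mlxi'; at [10:24] match '/*erzjsv/*49*/', group 1 = 'erzjsv/*49'; at [25:30] match '/*1*/', group 1 = '1'.
Because there's exactly one group, `findall` drops the full match and keeps group 1 from each hit.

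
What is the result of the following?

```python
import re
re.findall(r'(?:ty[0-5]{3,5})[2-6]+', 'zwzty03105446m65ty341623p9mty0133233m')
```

['ty03105446', 'ty341623', 'ty0133233']

Pattern: the literal 'ty', then 3 to 5 of a character in [0-5] (non-capturing group); then one or more of a character in [2-6].
No capturing groups, so `findall` returns the 3 full match strings.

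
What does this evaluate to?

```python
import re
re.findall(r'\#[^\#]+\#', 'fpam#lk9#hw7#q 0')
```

Matches: at [4:9] → '#lk9#'.
`findall` yields the raw match text (1 of them) because the pattern has no groups.

['#lk9#']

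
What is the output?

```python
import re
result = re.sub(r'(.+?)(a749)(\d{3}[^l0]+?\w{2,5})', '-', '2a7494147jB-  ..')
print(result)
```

Pattern: one or more of any character (lazy) (captured); then the literal 'a7', then the literal '49' (captured); then exactly 3 of a digit, then one or more of any character except [l0] (lazy), then 2 to 5 of a word character (captured).
Matches: at [0:11] → '2a7494147jB'.
Every occurrence is swapped for '-'.

--  ..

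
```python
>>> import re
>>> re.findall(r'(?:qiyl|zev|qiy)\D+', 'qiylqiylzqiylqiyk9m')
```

Scanning left to right: at [0:17] → 'qiylqiylzqiylqiyk'.
Since nothing is captured, `findall` lists the 1 matched substring directly.

['qiylqiylzqiylqiyk']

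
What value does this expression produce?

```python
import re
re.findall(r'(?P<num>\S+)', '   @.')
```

['@.']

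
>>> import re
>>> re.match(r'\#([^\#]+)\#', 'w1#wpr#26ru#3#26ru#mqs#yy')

None

`re.match` only tries the pattern at the start of the string.
Here the string doesn't start with a match, so the call returns None.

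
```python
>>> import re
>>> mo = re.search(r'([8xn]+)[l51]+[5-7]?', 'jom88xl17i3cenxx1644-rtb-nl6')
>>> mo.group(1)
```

'88x'

This matches one or more of one of [8xn] (captured); then one or more of one of [l51], then optionally a character in [5-7].
`search` walks the string left to right and returns the first match it finds.
The match spans [3:9] → '88xl17'.
Captured: group 1 = '88x'.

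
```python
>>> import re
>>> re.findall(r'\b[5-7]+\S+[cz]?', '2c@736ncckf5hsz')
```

['736ncckf5hsz']

Pattern: a word boundary (`\b`, zero-width); then one or more of a character in [5-7]; then one or more of a non-whitespace character, then optionally one of [cz].
Scanning left to right: at [3:15] → '736ncckf5hsz'.
Since nothing is captured, `findall` lists the 1 matched substring directly.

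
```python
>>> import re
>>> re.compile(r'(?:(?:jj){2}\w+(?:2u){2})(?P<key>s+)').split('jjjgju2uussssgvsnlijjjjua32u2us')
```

['jjjgju2uussssgvsnli', 's', '']

Pattern: the literal 'jj' repeated 2 times, then one or more of a word character, then the literal '2u' repeated 2 times (non-capturing group); then one or more of a literal 's' (captured as 'key').
`re.split` interleaves the captured-group text with the surrounding fragments.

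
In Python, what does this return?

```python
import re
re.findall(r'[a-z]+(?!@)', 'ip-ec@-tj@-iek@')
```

The negative lookahead/lookbehind blocks any match where the forbidden context is present.
Scanning left to right: at [0:2] → 'ip'; at [3:4] → 'e'; at [7:8] → 't'; at [11:13] → 'ie'.
Since nothing is captured, `findall` lists the 4 matched substrings directly.

['ip', 'e', 't', 'ie']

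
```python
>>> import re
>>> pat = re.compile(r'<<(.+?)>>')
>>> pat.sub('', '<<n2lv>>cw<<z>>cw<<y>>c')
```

'cwcwc'

Because the quantifier is non-greedy, it stops expanding at the earliest point where the rest of the pattern can succeed.
Matches: at [0:8] → '<<n2lv>>'; at [10:15] → '<<z>>'; at [17:22] → '<<y>>'.
Every occurrence is swapped for ''.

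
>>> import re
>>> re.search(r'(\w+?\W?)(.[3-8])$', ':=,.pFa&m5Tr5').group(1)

This matches one or more of a word character (lazy), then optionally a non-word character (captured); then any character, then a character in [3-8] (captured); then anchored at the end.
`re.search` scans for the first position where the pattern succeeds.
The match spans [8:13] → 'm5Tr5'.
Captured: group 1 = 'm5T', group 2 = 'r5'.

'm5T'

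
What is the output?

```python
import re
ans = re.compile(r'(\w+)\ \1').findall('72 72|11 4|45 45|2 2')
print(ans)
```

['72', '45', '2']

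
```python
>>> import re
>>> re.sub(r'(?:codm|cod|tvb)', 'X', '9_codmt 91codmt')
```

'9_Xt 91Xt'

Alternation tries branches left to right and keeps the first one that lets the overall match succeed at that position.
Each match is replaced by 'X'.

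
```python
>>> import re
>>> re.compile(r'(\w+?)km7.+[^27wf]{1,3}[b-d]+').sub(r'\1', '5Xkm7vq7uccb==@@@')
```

Pattern: one or more of a word character (lazy) (captured); then the literal 'km7', then one or more of any character; then 1 to 3 of any character except [27wf], then one or more of a character in [b-d].
Matches: at [0:12] → '5Xkm7vq7uccb'.
The replacement refers to a captured group, so each match is rewritten using its own captured text.

'5X==@@@'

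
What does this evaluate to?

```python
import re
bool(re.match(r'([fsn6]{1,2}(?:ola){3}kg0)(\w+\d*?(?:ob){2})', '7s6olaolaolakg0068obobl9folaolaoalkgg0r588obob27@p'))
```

False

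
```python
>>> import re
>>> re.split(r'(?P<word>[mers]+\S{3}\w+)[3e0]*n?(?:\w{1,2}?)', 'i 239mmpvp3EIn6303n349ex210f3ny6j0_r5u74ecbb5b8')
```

This matches one or more of one of [mers], then exactly 3 of a non-whitespace character, then one or more of a word character (captured as 'word'); then zero or more of one of [3e0], then optionally the literal 'n'; then 1 to 2 of a word character (lazy) (non-capturing group).
Matches to split on: at [5:47] → 'mmpvp3EIn6303n349ex210f3ny6j0_r5u74ecbb5b8'.
`re.split` interleaves the captured-group text with the surrounding fragments.

['i 239', 'mmpvp3EIn6303n349ex210f3ny6j0_r5u74ecbb5b', '']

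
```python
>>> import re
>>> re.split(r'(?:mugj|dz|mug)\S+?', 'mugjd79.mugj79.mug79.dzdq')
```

['', '79.', '9.', '9.', 'q']

Alternation tries branches left to right and keeps the first one that lets the overall match succeed at that position.
Matches to split on: at [0:5] → 'mugjd'; at [8:13] → 'mugj7'; at [15:19] → 'mug7'; at [21:24] → 'dzd'.
Each match becomes a cut point; 5 segments remain.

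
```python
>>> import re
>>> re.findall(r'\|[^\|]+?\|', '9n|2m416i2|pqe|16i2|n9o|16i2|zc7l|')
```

['|2m416i2|', '|16i2|', '|16i2|']

Matches: at [2:11] → '|2m416i2|'; at [14:20] → '|16i2|'; at [23:29] → '|16i2|'.
Since nothing is captured, `findall` lists the 3 matched substrings directly.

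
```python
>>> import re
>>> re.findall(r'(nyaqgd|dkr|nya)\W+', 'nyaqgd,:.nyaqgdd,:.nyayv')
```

['nyaqgd']

One capturing group, so `findall` returns just the captured substring from the one match — 1 in all.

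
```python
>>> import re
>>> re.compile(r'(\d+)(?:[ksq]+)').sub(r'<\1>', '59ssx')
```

'<59>x'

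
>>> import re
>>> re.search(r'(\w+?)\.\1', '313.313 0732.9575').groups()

('313',)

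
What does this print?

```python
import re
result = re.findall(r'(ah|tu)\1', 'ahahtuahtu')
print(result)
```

['ah']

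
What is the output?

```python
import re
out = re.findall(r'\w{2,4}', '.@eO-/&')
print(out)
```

['eO']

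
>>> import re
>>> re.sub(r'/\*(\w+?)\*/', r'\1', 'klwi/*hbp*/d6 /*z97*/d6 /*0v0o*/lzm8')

'klwihbpd6 z97d6 0v0olzm8'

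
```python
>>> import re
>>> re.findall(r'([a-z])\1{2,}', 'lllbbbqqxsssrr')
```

['l', 'b', 's']

A backreference is literal: `\1` must see the identical characters the first group matched.
Matches: at [0:3] match 'lll', group 1 = 'l'; at [3:6] match 'bbb', group 1 = 'b'; at [9:12] match 'sss', group 1 = 's'.
One capturing group, so `findall` returns just the captured substring from each match — 3 in all.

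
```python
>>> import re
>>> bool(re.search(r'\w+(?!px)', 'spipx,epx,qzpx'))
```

The negative lookahead/lookbehind blocks any match where the forbidden context is present.
`re.search` scans for the first position where the pattern succeeds.
The match spans [0:5] → 'spipx'.

True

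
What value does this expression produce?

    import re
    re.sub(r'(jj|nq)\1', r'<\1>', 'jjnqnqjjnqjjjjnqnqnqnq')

After group 1 captures some text, `\1` only succeeds where that same text appears again.
Matches: at [2:6] → 'nqnq'; at [10:14] → 'jjjj'; at [14:18] → 'nqnq'; at [18:22] → 'nqnq'.
Each match is replaced using the text its own group 1 captured.

'jj<nq>jjnq<jj><nq><nq>'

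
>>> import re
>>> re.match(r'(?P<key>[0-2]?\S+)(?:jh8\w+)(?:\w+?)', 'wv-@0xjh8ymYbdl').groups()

('wv-@0x',)

This matches optionally a character in [0-2], then one or more of a non-whitespace character (captured as 'key'); then the literal 'jh8', then one or more of a word character (non-capturing group); then one or more of a word character (lazy) (non-capturing group).
`re.match` only tries the pattern at the start of the string.
The match spans [0:15] → 'wv-@0xjh8ymYbdl'.
Captured: group 1 = 'wv-@0x'.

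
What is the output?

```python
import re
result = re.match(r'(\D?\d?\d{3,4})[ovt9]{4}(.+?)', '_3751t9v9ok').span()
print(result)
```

(0, 10)

Pattern: optionally a non-digit, then optionally a digit, then 3 to 4 of a digit (captured); then exactly 4 of one of [ovt9]; then one or more of any character (lazy) (captured).
With `match`, the pattern is implicitly anchored at the beginning.
The match spans [0:10] → '_3751t9v9o'.
Captured: group 1 = '_3751', group 2 = 'o'.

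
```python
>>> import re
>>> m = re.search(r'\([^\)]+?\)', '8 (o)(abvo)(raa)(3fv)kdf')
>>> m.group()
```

The match spans [2:5] → '(o)'.

'(o)'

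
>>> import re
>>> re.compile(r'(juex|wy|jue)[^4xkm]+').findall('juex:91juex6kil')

Walking the string: at [0:10] match 'juex:91jue', group 1 = 'juex'.
Because there's exactly one group, `findall` drops the full match and keeps group 1 from the one hit.

['juex']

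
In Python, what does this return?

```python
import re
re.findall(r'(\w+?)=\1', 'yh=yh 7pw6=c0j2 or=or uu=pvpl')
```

After group 1 captures some text, `\1` only succeeds where that same text appears again.
Matches: at [0:5] match 'yh=yh', group 1 = 'yh'; at [16:21] match 'or=or', group 1 = 'or'.
With a single group, `findall` returns only what that group captured — 2 items.

['yh', 'or']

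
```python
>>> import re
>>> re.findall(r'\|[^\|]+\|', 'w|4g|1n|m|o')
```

['|4g|', '|m|']

With no groups in the pattern, `findall` gives back each whole match — 2 here.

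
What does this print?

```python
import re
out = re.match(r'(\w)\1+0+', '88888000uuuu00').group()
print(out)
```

`match` is anchored at position 0; if the pattern doesn't fit there, it returns None.
The match spans [0:8] → '88888000'.

88888000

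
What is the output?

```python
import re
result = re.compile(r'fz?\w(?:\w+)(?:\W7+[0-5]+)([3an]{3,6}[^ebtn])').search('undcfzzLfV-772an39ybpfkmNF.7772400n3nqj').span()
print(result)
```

(4, 18)

The match spans [4:18] → 'fzzLfV-772an39'.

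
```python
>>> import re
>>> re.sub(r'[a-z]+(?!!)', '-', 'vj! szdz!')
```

'-j! -z!'

A negative assertion filters positions out without eating any characters.
Matches: at [0:1] → 'v'; at [4:7] → 'szd'.
`sub` substitutes '-' at each match site.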